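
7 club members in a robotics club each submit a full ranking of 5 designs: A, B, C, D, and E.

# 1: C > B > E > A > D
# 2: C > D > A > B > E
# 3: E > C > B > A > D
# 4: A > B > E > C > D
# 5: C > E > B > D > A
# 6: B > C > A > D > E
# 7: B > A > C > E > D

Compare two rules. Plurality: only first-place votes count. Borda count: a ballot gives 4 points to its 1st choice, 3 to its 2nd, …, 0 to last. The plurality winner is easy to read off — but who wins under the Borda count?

Plurality first-place counts: A 1, B 2, C 3, D 0, E 1 → C.
Borda totals: A 13, B 19, C 21, D 5, E 12 → C.

C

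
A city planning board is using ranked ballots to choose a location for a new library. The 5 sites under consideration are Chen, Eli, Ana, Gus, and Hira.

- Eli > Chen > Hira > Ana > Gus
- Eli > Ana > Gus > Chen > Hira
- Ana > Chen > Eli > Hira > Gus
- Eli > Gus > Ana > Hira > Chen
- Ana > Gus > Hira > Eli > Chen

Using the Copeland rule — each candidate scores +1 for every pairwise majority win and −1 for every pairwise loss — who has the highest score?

Eli

Pairwise results:
  Chen vs Eli: Eli wins 4–1.
  Chen vs Ana: Ana wins 4–1.
  Chen vs Gus: Gus wins 3–2.
  Chen vs Hira: Chen wins 3–2.
  Eli vs Ana: Eli wins 3–2.
  Eli vs Gus: Eli wins 4–1.
  Eli vs Hira: Eli wins 4–1.
  Ana vs Gus: Ana wins 4–1.
  Ana vs Hira: Ana wins 4–1.
  Gus vs Hira: Gus wins 3–2.
Copeland scores (wins − losses):
  Chen: 1 − 3 = -2
  Eli: 4 − 0 = 4
  Ana: 3 − 1 = 2
  Gus: 2 − 2 = 0
  Hira: 0 − 4 = -4
Eli has the best Copeland score.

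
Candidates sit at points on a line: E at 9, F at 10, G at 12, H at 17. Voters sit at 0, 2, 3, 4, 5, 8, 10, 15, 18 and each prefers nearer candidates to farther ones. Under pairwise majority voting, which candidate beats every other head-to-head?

E

With single-peaked preferences on a line, the Condorcet winner is the candidate closest to the median voter.
The median voter (position 5) is closest to E at 9.
Check: E vs G — voters closer to E: 7 of 9.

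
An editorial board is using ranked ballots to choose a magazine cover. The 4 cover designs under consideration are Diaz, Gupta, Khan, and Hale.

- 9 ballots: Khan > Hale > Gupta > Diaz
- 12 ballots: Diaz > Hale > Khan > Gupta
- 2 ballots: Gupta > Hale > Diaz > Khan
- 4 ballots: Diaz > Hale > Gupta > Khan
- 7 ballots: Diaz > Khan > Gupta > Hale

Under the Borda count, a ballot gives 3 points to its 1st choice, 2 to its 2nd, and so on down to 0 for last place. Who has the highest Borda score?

Borda scores:
  Diaz: 9·0 + 12·3 + 2·1 + 4·3 + 7·3 = 71
  Gupta: 9·1 + 12·0 + 2·3 + 4·1 + 7·1 = 26
  Khan: 9·3 + 12·1 + 2·0 + 4·0 + 7·2 = 53
  Hale: 9·2 + 12·2 + 2·2 + 4·2 + 7·0 = 54
Diaz has the highest total.

Diaz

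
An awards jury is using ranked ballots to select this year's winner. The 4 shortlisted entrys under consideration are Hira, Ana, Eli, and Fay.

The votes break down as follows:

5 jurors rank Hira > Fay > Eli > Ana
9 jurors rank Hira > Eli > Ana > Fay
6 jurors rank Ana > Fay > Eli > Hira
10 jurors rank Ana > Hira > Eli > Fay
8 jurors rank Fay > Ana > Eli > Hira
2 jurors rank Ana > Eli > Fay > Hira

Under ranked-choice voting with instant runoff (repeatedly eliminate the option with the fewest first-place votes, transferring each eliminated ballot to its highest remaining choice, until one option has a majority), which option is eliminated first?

Eli

Round 1: Ana 18, Hira 14, Fay 8, Eli 0. Eli has the fewest and is eliminated.
Round 2: Ana 18, Hira 14, Fay 8. Fay has the fewest and is eliminated.
Round 3: Ana 26, Hira 14. Ana has a majority.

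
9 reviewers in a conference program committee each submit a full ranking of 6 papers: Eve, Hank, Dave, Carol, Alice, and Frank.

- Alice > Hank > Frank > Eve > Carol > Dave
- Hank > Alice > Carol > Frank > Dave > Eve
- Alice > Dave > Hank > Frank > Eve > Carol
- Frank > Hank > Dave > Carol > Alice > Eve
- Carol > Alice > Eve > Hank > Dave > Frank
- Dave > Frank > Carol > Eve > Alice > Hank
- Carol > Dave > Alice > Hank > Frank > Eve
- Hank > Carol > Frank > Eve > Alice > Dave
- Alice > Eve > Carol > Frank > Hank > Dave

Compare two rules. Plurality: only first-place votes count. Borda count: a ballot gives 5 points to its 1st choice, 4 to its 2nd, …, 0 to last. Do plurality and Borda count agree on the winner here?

Yes

Plurality first-place counts: Eve 0, Hank 2, Dave 1, Carol 2, Alice 3, Frank 1 → Alice.
Borda totals: Eve 14, Hank 26, Dave 18, Carol 26, Alice 29, Frank 22 → Alice.
The two rules agree on Alice.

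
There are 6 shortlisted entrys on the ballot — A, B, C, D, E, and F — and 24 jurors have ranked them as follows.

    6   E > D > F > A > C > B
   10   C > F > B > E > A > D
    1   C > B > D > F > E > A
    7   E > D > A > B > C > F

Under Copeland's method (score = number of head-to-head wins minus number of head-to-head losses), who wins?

E

Pairwise results:
  A vs B: A wins 13–11.
  A vs C: A wins 13–11.
  A vs D: D wins 14–10.
  A vs E: E wins 24–0.
  A vs F: F wins 17–7.
  B vs C: C wins 17–7.
  B vs D: D wins 13–11.
  B vs E: E wins 13–11.
  B vs F: F wins 16–8.
  C vs D: D wins 13–11.
  C vs E: E wins 13–11.
  C vs F: C wins 18–6.
  D vs E: E wins 23–1.
  D vs F: D wins 14–10.
  E vs F: E wins 13–11.
Copeland scores (wins − losses):
  A: 2 − 3 = -1
  B: 0 − 5 = -5
  C: 2 − 3 = -1
  D: 4 − 1 = 3
  E: 5 − 0 = 5
  F: 2 − 3 = -1
E has the best Copeland score.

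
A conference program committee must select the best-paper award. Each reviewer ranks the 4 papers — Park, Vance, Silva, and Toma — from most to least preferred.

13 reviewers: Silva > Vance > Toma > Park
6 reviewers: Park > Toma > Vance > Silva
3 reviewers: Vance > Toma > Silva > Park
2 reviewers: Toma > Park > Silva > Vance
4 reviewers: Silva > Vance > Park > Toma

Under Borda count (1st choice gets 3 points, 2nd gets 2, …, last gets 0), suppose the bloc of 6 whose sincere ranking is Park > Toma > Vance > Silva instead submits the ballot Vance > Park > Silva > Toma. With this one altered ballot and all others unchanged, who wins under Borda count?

Borda totals with the altered ballot: Park 20, Vance 61, Silva 62, Toma 25.
The winner is unchanged: still Silva.

Silva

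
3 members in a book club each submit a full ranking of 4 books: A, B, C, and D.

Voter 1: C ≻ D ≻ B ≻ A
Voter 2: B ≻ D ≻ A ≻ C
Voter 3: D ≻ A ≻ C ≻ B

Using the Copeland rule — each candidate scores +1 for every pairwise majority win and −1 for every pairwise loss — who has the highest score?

D

Pairwise results:
  A vs B: B wins 2–1.
  A vs C: A wins 2–1.
  A vs D: D wins 3–0.
  B vs C: C wins 2–1.
  B vs D: D wins 2–1.
  C vs D: D wins 2–1.
Copeland scores (wins − losses):
  A: 1 − 2 = -1
  B: 1 − 2 = -1
  C: 1 − 2 = -1
  D: 3 − 0 = 3
D has the best Copeland score.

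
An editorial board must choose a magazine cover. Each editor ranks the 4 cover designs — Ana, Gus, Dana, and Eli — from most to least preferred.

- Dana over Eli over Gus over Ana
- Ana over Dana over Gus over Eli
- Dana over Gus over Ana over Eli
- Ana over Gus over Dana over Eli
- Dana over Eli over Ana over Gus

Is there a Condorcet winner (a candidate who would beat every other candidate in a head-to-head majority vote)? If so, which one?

Dana

Head-to-head results (5 voters total):
Ana vs Gus: Ana wins 3–2.
Ana vs Dana: Dana wins 3–2.
Ana vs Eli: Ana wins 3–2.
Gus vs Dana: Dana wins 4–1.
Gus vs Eli: Gus wins 3–2.
Dana vs Eli: Dana wins 5–0.
Dana beats each rival — Ana (3–2), Gus (4–1), Eli (5–0) — so Dana is the Condorcet winner.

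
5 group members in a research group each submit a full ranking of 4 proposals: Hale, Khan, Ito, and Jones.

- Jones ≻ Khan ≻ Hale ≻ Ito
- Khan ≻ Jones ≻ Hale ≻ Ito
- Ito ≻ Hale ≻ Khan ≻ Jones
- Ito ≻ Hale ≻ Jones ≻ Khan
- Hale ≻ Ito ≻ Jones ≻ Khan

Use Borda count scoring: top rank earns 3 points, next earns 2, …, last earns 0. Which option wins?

Hale

Borda scores:
  Hale: 1 + 1 + 2 + 2 + 3 = 9
  Khan: 2 + 3 + 1 + 0 + 0 = 6
  Ito: 0 + 0 + 3 + 3 + 2 = 8
  Jones: 3 + 2 + 0 + 1 + 1 = 7
Hale has the highest total.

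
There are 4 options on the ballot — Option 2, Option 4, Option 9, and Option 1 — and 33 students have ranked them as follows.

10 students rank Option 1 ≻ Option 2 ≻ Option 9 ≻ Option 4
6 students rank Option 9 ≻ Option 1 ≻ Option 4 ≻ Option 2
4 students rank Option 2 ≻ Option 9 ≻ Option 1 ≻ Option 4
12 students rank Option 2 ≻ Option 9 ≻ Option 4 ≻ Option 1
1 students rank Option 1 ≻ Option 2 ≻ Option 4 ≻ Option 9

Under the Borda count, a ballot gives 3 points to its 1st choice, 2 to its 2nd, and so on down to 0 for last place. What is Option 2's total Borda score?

70

Borda scores:
  Option 2: 10·2 + 6·0 + 4·3 + 12·3 + 2 = 70
  Option 4: 10·0 + 6·1 + 4·0 + 12·1 + 1 = 19
  Option 9: 10·1 + 6·3 + 4·2 + 12·2 + 0 = 60
  Option 1: 10·3 + 6·2 + 4·1 + 12·0 + 3 = 49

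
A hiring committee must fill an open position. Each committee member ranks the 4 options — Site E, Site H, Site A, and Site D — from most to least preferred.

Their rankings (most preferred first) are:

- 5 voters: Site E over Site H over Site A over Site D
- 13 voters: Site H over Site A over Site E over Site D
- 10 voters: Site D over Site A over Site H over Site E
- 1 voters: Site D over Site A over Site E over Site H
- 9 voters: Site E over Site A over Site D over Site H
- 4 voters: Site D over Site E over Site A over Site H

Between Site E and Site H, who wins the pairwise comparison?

Site H

Ballots ranking Site E above Site H: 5+1+9+4 = 19.
Ballots ranking Site H above Site E: 13+10 = 23.
Site H wins the head-to-head, 23–19.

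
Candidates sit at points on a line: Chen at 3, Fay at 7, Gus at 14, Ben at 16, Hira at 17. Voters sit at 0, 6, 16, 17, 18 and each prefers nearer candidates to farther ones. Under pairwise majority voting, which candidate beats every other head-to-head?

Ben

With single-peaked preferences on a line, the Condorcet winner is the candidate closest to the median voter.
The median voter (position 16) is closest to Ben at 16.
Check: Ben vs Chen — voters closer to Ben: 3 of 5.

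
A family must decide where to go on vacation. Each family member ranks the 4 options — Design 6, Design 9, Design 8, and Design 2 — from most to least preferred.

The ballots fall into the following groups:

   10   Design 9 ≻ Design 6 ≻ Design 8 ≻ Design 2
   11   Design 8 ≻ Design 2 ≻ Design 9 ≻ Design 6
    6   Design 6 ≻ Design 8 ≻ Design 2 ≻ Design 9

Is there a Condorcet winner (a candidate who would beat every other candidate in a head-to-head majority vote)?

Head-to-head results (27 voters total):
Design 6 vs Design 9: Design 9 wins 21–6.
Design 6 vs Design 8: Design 6 wins 16–11.
Design 6 vs Design 2: Design 6 wins 16–11.
Design 9 vs Design 8: Design 8 wins 17–10.
Design 9 vs Design 2: Design 2 wins 17–10.
Design 8 vs Design 2: Design 8 wins 27–0.
No candidate beats all others: Design 6 beats Design 8 beats Design 9 beats Design 6, a majority cycle.

No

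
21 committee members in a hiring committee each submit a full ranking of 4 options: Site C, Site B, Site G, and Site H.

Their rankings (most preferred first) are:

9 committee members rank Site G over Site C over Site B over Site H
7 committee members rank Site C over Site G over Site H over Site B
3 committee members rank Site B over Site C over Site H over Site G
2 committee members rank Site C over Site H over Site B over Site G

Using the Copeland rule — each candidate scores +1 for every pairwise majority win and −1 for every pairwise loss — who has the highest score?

Site C

Pairwise results:
  Site C vs Site B: Site C wins 18–3.
  Site C vs Site G: Site C wins 12–9.
  Site C vs Site H: Site C wins 21–0.
  Site B vs Site G: Site G wins 16–5.
  Site B vs Site H: Site B wins 12–9.
  Site G vs Site H: Site G wins 16–5.
Copeland scores (wins − losses):
  Site C: 3 − 0 = 3
  Site B: 1 − 2 = -1
  Site G: 2 − 1 = 1
  Site H: 0 − 3 = -3
Site C has the best Copeland score.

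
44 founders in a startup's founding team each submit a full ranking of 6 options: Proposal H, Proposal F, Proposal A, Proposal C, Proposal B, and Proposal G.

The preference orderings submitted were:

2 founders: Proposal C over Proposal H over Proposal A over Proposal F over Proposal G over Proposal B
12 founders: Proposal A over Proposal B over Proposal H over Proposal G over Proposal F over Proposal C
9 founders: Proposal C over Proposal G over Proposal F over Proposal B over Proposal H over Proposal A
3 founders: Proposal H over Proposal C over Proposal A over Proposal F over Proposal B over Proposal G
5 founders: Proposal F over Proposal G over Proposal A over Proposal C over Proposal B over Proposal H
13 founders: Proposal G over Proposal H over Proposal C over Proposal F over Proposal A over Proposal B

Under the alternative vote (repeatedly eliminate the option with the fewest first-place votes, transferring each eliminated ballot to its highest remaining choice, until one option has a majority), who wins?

Proposal G

Round 1: Proposal G 13, Proposal A 12, Proposal C 11, Proposal F 5, Proposal H 3, Proposal B 0. Proposal B has the fewest and is eliminated.
Round 2: Proposal G 13, Proposal A 12, Proposal C 11, Proposal F 5, Proposal H 3. Proposal H has the fewest and is eliminated.
Round 3: Proposal C 14, Proposal G 13, Proposal A 12, Proposal F 5. Proposal F has the fewest and is eliminated.
Round 4: Proposal G 18, Proposal C 14, Proposal A 12. Proposal A has the fewest and is eliminated.
Round 5: Proposal G 30, Proposal C 14. Proposal G has a majority.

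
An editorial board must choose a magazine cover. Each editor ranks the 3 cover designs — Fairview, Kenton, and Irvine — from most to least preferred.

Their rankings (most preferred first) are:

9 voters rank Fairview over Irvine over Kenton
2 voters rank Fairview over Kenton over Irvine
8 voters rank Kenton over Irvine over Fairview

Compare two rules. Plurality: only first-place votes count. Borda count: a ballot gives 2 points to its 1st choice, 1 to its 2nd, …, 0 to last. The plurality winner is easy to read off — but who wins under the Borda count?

Fairview

Plurality first-place counts: Fairview 11, Kenton 8, Irvine 0 → Fairview.
Borda totals: Fairview 22, Kenton 18, Irvine 17 → Fairview.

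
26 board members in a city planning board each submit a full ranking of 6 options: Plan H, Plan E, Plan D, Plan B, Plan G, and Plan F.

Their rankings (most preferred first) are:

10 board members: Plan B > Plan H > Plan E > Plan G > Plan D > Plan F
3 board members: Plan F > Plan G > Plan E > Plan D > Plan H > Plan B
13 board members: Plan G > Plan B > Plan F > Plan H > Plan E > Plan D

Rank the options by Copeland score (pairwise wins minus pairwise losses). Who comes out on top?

Pairwise results:
  Plan H vs Plan E: Plan H wins 23–3.
  Plan H vs Plan D: Plan H wins 23–3.
  Plan H vs Plan B: Plan B wins 23–3.
  Plan H vs Plan G: Plan G wins 16–10.
  Plan H vs Plan F: Plan F wins 16–10.
  Plan E vs Plan D: Plan E wins 26–0.
  Plan E vs Plan B: Plan B wins 23–3.
  Plan E vs Plan G: Plan G wins 16–10.
  Plan E vs Plan F: Plan F wins 16–10.
  Plan D vs Plan B: Plan B wins 23–3.
  Plan D vs Plan G: Plan G wins 26–0.
  Plan D vs Plan F: Plan F wins 16–10.
  Plan B vs Plan G: Plan G wins 16–10.
  Plan B vs Plan F: Plan B wins 23–3.
  Plan G vs Plan F: Plan G wins 23–3.
Copeland scores (wins − losses):
  Plan H: 2 − 3 = -1
  Plan E: 1 − 4 = -3
  Plan D: 0 − 5 = -5
  Plan B: 4 − 1 = 3
  Plan G: 5 − 0 = 5
  Plan F: 3 − 2 = 1
Plan G has the best Copeland score.

Plan G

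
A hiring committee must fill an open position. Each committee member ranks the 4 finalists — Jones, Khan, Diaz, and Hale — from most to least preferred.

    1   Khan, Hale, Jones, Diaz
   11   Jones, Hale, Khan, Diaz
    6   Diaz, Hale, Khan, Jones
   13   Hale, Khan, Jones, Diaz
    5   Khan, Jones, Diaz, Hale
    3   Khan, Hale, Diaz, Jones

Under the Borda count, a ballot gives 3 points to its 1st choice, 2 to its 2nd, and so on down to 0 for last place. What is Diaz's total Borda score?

26

Borda scores:
  Jones: 1 + 11·3 + 6·0 + 13·1 + 5·2 + 3·0 = 57
  Khan: 3 + 11·1 + 6·1 + 13·2 + 5·3 + 3·3 = 70
  Diaz: 0 + 11·0 + 6·3 + 13·0 + 5·1 + 3·1 = 26
  Hale: 2 + 11·2 + 6·2 + 13·3 + 5·0 + 3·2 = 81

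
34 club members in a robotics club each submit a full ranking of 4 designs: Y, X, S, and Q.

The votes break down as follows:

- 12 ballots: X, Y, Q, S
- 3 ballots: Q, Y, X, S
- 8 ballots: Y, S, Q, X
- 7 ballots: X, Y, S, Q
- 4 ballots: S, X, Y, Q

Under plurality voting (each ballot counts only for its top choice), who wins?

First-place vote totals:
  Y: 8
  X: 19
  S: 4
  Q: 3
X has the most first-place votes.

X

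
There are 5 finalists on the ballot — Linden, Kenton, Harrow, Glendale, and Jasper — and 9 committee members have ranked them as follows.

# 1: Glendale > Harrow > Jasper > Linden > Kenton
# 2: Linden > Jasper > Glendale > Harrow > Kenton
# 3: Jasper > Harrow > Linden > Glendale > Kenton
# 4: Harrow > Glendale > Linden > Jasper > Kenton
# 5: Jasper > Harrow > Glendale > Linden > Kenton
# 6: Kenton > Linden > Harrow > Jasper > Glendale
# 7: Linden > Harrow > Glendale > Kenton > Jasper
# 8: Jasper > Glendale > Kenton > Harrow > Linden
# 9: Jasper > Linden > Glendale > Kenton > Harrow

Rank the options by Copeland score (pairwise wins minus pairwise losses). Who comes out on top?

Jasper

Pairwise results:
  Linden vs Kenton: Linden wins 7–2.
  Linden vs Harrow: Harrow wins 5–4.
  Linden vs Glendale: Linden wins 5–4.
  Linden vs Jasper: Jasper wins 5–4.
  Kenton vs Harrow: Harrow wins 6–3.
  Kenton vs Glendale: Glendale wins 8–1.
  Kenton vs Jasper: Jasper wins 7–2.
  Harrow vs Glendale: Harrow wins 5–4.
  Harrow vs Jasper: Jasper wins 5–4.
  Glendale vs Jasper: Jasper wins 6–3.
Copeland scores (wins − losses):
  Linden: 2 − 2 = 0
  Kenton: 0 − 4 = -4
  Harrow: 3 − 1 = 2
  Glendale: 1 − 3 = -2
  Jasper: 4 − 0 = 4
Jasper has the best Copeland score.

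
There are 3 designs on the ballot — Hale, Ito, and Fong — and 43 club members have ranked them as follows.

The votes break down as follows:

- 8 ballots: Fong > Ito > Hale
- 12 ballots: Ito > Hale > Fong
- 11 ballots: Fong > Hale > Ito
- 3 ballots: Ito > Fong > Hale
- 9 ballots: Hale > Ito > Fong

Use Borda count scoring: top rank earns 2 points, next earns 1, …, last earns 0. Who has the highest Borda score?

Borda scores:
  Hale: 8·0 + 12·1 + 11·1 + 3·0 + 9·2 = 41
  Ito: 8·1 + 12·2 + 11·0 + 3·2 + 9·1 = 47
  Fong: 8·2 + 12·0 + 11·2 + 3·1 + 9·0 = 41
Ito has the highest total.

Ito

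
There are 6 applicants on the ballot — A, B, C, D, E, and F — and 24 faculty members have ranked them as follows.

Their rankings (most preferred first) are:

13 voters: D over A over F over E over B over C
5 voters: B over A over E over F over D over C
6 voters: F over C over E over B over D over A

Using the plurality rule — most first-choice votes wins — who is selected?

D

First-place vote totals:
  A: 0
  B: 5
  C: 0
  D: 13
  E: 0
  F: 6
D has the most first-place votes.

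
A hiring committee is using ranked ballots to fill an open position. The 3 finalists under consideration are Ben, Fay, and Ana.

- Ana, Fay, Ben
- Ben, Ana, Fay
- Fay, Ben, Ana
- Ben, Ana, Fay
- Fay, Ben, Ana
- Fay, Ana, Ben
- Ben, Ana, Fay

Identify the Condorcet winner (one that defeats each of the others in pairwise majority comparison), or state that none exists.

None — there is no Condorcet winner

Head-to-head results (7 voters total):
Ben vs Fay: Fay wins 4–3.
Ben vs Ana: Ben wins 5–2.
Fay vs Ana: Ana wins 4–3.
No candidate beats all others: Ben beats Ana beats Fay beats Ben, a majority cycle.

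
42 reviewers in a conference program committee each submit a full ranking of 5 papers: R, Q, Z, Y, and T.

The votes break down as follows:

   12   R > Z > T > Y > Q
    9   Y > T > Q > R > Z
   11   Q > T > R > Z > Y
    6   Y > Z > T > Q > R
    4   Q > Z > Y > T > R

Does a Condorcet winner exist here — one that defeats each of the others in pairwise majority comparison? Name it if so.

Head-to-head results (42 voters total):
R vs Q: Q wins 30–12.
R vs Z: R wins 32–10.
R vs Y: R wins 23–19.
R vs T: T wins 30–12.
Q vs Z: Q wins 24–18.
Q vs Y: Y wins 27–15.
Q vs T: T wins 27–15.
Z vs Y: Z wins 27–15.
Z vs T: Z wins 22–20.
Y vs T: T wins 23–19.
No candidate beats all others: R beats Y beats Q beats R, a majority cycle.

There is no Condorcet winner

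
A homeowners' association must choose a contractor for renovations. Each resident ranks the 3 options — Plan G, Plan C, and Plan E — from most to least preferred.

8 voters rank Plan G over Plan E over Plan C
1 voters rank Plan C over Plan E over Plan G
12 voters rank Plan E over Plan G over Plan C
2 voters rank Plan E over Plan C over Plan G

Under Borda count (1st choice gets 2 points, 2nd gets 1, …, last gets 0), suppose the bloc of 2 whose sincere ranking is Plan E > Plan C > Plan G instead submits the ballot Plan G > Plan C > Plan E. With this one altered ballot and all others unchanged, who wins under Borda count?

Borda totals with the altered ballot: Plan G 32, Plan C 4, Plan E 33.
The winner is unchanged: still Plan E.

Plan E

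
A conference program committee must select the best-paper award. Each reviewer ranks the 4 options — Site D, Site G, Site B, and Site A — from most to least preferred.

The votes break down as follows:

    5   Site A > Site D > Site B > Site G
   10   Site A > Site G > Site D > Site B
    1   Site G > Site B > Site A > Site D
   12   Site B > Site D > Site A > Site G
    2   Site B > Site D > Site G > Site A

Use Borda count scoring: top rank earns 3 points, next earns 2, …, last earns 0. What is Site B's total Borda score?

Borda scores:
  Site D: 5·2 + 10·1 + 0 + 12·2 + 2·2 = 48
  Site G: 5·0 + 10·2 + 3 + 12·0 + 2·1 = 25
  Site B: 5·1 + 10·0 + 2 + 12·3 + 2·3 = 49
  Site A: 5·3 + 10·3 + 1 + 12·1 + 2·0 = 58

49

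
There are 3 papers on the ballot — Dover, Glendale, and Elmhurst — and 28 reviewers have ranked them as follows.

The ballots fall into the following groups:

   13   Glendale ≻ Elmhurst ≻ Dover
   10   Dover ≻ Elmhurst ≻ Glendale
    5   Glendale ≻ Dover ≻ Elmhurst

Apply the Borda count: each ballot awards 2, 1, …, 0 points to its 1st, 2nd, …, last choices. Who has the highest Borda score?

Borda scores:
  Dover: 13·0 + 10·2 + 5·1 = 25
  Glendale: 13·2 + 10·0 + 5·2 = 36
  Elmhurst: 13·1 + 10·1 + 5·0 = 23
Glendale has the highest total.

Glendale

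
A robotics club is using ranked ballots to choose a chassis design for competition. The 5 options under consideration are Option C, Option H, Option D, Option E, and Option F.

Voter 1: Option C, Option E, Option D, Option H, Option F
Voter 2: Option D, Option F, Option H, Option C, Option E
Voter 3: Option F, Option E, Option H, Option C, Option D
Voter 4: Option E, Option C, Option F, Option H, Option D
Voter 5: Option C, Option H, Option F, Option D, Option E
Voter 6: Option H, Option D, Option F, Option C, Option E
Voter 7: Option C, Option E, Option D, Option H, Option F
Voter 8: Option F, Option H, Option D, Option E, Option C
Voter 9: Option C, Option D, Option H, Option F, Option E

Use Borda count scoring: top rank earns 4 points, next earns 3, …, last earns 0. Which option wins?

Borda scores:
  Option C: 4 + 1 + 1 + 3 + 4 + 1 + 4 + 0 + 4 = 22
  Option H: 1 + 2 + 2 + 1 + 3 + 4 + 1 + 3 + 2 = 19
  Option D: 2 + 4 + 0 + 0 + 1 + 3 + 2 + 2 + 3 = 17
  Option E: 3 + 0 + 3 + 4 + 0 + 0 + 3 + 1 + 0 = 14
  Option F: 0 + 3 + 4 + 2 + 2 + 2 + 0 + 4 + 1 = 18
Option C has the highest total.

Option C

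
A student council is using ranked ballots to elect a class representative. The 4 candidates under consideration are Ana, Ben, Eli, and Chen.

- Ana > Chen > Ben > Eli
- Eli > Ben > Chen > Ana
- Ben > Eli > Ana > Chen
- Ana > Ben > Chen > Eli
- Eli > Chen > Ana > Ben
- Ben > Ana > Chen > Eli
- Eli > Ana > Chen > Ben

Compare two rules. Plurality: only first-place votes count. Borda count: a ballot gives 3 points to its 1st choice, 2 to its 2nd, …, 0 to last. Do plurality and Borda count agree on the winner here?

No

Plurality first-place counts: Ana 2, Ben 2, Eli 3, Chen 0 → Eli.
Borda totals: Ana 12, Ben 11, Eli 11, Chen 8 → Ana.
The two rules disagree: plurality picks Eli, Borda picks Ana.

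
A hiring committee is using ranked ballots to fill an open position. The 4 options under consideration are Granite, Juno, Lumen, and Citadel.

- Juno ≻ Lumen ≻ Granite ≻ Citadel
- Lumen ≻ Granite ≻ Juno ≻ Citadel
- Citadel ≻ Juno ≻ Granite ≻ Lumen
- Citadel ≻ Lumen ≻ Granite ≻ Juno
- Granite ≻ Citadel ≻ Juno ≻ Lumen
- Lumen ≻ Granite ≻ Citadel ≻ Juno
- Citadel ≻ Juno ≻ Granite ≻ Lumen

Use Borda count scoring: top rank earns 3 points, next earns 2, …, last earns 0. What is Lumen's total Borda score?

Borda scores:
  Granite: 1 + 2 + 1 + 1 + 3 + 2 + 1 = 11
  Juno: 3 + 1 + 2 + 0 + 1 + 0 + 2 = 9
  Lumen: 2 + 3 + 0 + 2 + 0 + 3 + 0 = 10
  Citadel: 0 + 0 + 3 + 3 + 2 + 1 + 3 = 12

10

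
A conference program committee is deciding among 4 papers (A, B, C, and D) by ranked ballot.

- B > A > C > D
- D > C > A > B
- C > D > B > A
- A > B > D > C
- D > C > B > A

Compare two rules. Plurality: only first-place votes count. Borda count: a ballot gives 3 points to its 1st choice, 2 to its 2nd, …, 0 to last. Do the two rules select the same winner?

Plurality first-place counts: A 1, B 1, C 1, D 2 → D.
Borda totals: A 6, B 7, C 8, D 9 → D.
The two rules agree on D.

Yes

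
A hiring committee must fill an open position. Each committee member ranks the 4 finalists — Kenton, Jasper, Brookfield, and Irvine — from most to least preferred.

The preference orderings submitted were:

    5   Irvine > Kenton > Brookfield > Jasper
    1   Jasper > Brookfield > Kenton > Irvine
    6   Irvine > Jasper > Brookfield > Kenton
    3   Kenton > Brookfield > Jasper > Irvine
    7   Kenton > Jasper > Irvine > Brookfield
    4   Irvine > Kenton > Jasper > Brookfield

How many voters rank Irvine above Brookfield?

Ballots ranking Irvine above Brookfield: 5+6+7+4 = 22.
Ballots ranking Brookfield above Irvine: 1+3 = 4.
So 22 of 26 voters prefer Irvine to Brookfield.

22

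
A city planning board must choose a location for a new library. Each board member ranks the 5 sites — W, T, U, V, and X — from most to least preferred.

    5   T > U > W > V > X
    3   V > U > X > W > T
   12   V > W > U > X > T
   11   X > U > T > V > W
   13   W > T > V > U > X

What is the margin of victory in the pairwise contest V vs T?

Ballots ranking V above T: 3+12 = 15.
Ballots ranking T above V: 5+11+13 = 29.
T wins 29–15, a margin of 14.

14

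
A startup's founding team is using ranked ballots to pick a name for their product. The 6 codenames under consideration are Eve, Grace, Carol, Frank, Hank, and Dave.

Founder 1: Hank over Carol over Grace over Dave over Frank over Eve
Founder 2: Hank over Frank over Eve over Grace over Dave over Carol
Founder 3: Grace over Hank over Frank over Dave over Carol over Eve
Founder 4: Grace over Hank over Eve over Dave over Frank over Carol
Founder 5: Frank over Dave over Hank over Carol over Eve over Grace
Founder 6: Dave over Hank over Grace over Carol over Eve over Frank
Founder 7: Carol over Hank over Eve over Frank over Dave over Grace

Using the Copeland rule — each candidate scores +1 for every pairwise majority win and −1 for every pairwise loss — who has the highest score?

Hank

Pairwise results:
  Eve vs Grace: Grace wins 4–3.
  Eve vs Carol: Carol wins 5–2.
  Eve vs Frank: Frank wins 4–3.
  Eve vs Hank: Hank wins 7–0.
  Eve vs Dave: Dave wins 4–3.
  Grace vs Carol: Grace wins 4–3.
  Grace vs Frank: Grace wins 4–3.
  Grace vs Hank: Hank wins 5–2.
  Grace vs Dave: Grace wins 4–3.
  Carol vs Frank: Frank wins 4–3.
  Carol vs Hank: Hank wins 6–1.
  Carol vs Dave: Dave wins 5–2.
  Frank vs Hank: Hank wins 6–1.
  Frank vs Dave: Frank wins 4–3.
  Hank vs Dave: Hank wins 5–2.
Copeland scores (wins − losses):
  Eve: 0 − 5 = -5
  Grace: 4 − 1 = 3
  Carol: 1 − 4 = -3
  Frank: 3 − 2 = 1
  Hank: 5 − 0 = 5
  Dave: 2 − 3 = -1
Hank has the best Copeland score.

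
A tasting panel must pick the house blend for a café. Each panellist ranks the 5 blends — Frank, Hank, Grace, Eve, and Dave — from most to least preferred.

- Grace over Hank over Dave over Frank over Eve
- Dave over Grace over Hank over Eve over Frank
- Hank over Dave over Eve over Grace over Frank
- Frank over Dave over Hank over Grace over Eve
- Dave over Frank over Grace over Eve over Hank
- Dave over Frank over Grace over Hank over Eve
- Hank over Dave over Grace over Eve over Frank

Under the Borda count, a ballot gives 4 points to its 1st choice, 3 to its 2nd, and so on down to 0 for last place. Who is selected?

Dave

Borda scores:
  Frank: 1 + 0 + 0 + 4 + 3 + 3 + 0 = 11
  Hank: 3 + 2 + 4 + 2 + 0 + 1 + 4 = 16
  Grace: 4 + 3 + 1 + 1 + 2 + 2 + 2 = 15
  Eve: 0 + 1 + 2 + 0 + 1 + 0 + 1 = 5
  Dave: 2 + 4 + 3 + 3 + 4 + 4 + 3 = 23
Dave has the highest total.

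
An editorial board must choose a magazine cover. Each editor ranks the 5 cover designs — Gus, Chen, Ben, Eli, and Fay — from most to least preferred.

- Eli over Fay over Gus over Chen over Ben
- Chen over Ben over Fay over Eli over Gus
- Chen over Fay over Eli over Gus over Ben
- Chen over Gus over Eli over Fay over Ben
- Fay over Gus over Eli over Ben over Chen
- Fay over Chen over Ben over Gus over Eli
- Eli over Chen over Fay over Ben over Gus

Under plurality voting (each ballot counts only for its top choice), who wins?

Chen

First-place vote totals:
  Gus: 0
  Chen: 3
  Ben: 0
  Eli: 2
  Fay: 2
Chen has the most first-place votes.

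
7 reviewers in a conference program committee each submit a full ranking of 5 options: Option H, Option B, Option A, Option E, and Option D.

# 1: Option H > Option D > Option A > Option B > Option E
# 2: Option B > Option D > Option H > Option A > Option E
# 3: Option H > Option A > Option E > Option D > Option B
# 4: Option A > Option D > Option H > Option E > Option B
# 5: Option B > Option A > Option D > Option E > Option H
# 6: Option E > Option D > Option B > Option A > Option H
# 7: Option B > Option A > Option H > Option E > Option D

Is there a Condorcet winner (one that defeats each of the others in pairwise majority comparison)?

Head-to-head results (7 voters total):
Option H vs Option B: Option B wins 4–3.
Option H vs Option A: Option A wins 4–3.
Option H vs Option E: Option H wins 5–2.
Option H vs Option D: Option D wins 4–3.
Option B vs Option A: Option B wins 4–3.
Option B vs Option E: Option B wins 4–3.
Option B vs Option D: Option D wins 4–3.
Option A vs Option E: Option A wins 6–1.
Option A vs Option D: Option A wins 4–3.
Option E vs Option D: Option D wins 4–3.
No candidate beats all others: Option B beats Option A beats Option D beats Option B, a majority cycle.

No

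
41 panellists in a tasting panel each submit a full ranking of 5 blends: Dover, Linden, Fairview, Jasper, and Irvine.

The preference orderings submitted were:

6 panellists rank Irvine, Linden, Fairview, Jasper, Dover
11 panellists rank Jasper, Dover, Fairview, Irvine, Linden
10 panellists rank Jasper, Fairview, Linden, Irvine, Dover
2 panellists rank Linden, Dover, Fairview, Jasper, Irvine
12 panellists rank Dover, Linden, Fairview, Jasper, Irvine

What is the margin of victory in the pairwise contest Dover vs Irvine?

Ballots ranking Dover above Irvine: 11+2+12 = 25.
Ballots ranking Irvine above Dover: 6+10 = 16.
Dover wins 25–16, a margin of 9.

9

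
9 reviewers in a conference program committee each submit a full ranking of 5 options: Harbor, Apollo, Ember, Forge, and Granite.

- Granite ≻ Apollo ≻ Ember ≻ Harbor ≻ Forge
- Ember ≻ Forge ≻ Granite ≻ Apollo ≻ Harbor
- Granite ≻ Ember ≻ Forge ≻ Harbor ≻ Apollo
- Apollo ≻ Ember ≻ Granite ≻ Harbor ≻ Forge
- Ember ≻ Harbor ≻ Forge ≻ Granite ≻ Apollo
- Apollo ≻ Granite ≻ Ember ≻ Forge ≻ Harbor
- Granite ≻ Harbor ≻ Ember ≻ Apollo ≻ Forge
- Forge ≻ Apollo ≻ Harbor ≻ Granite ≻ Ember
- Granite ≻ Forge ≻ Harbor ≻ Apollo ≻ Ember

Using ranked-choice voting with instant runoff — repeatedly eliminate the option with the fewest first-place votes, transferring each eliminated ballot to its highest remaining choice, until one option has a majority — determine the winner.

Round 1: Granite 4, Apollo 2, Ember 2, Forge 1, Harbor 0. Harbor has the fewest and is eliminated.
Round 2: Granite 4, Apollo 2, Ember 2, Forge 1. Forge has the fewest and is eliminated.
Round 3: Granite 4, Apollo 3, Ember 2. Ember has the fewest and is eliminated.
Round 4: Granite 6, Apollo 3. Granite has a majority.

Granite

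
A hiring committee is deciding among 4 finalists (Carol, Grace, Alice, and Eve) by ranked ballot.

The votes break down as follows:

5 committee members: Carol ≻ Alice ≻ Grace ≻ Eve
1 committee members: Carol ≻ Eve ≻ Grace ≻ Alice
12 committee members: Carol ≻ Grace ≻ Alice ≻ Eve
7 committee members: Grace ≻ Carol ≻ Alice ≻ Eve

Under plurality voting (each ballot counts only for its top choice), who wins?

Carol

First-place vote totals:
  Carol: 18
  Grace: 7
  Alice: 0
  Eve: 0
Carol has the most first-place votes.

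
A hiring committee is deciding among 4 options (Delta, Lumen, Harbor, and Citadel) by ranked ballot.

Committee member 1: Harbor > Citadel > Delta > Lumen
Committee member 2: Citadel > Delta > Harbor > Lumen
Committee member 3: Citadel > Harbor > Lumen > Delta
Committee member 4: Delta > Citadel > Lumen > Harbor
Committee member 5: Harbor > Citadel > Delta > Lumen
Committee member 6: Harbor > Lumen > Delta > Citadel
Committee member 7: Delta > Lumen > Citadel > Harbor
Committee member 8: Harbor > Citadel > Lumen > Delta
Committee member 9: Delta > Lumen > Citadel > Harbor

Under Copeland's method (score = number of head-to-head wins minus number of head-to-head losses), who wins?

Citadel

Pairwise results:
  Delta vs Lumen: Delta wins 6–3.
  Delta vs Harbor: Harbor wins 5–4.
  Delta vs Citadel: Citadel wins 5–4.
  Lumen vs Harbor: Harbor wins 6–3.
  Lumen vs Citadel: Citadel wins 6–3.
  Harbor vs Citadel: Citadel wins 5–4.
Copeland scores (wins − losses):
  Delta: 1 − 2 = -1
  Lumen: 0 − 3 = -3
  Harbor: 2 − 1 = 1
  Citadel: 3 − 0 = 3
Citadel has the best Copeland score.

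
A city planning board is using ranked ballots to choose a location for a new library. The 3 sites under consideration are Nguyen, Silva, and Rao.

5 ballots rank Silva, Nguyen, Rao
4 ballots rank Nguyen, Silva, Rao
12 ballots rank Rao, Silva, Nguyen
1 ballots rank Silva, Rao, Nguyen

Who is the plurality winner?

First-place vote totals:
  Nguyen: 4
  Silva: 6
  Rao: 12
Rao has the most first-place votes.

Rao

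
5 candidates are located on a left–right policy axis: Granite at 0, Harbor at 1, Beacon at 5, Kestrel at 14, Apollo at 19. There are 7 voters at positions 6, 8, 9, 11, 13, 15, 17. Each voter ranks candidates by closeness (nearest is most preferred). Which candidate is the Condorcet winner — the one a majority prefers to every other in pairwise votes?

With single-peaked preferences on a line, the Condorcet winner is the candidate closest to the median voter.
The median voter (position 11) is closest to Kestrel at 14.
Check: Kestrel vs Apollo — voters closer to Kestrel: 6 of 7.

Kestrel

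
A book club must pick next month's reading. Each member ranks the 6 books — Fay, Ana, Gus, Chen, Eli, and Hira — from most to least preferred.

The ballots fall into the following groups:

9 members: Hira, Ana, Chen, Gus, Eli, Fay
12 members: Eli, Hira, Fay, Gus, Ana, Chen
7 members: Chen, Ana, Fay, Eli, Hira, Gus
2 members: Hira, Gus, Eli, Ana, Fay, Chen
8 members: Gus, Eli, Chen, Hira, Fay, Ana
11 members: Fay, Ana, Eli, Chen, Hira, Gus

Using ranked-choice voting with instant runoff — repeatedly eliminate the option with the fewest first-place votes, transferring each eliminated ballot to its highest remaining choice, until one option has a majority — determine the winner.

Eli

Round 1: Eli 12, Fay 11, Hira 11, Gus 8, Chen 7, Ana 0. Ana has the fewest and is eliminated.
Round 2: Eli 12, Fay 11, Hira 11, Gus 8, Chen 7. Chen has the fewest and is eliminated.
Round 3: Fay 18, Eli 12, Hira 11, Gus 8. Gus has the fewest and is eliminated.
Round 4: Eli 20, Fay 18, Hira 11. Hira has the fewest and is eliminated.
Round 5: Eli 31, Fay 18. Eli has a majority.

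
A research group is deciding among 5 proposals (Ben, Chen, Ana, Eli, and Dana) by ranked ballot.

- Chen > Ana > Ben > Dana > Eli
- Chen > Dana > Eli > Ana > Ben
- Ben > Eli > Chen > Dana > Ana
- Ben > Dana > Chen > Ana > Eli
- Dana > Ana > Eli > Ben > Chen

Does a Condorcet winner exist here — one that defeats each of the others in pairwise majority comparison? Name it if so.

There is no Condorcet winner

Head-to-head results (5 voters total):
Ben vs Chen: Ben wins 3–2.
Ben vs Ana: Ana wins 3–2.
Ben vs Eli: Ben wins 3–2.
Ben vs Dana: Ben wins 3–2.
Chen vs Ana: Chen wins 4–1.
Chen vs Eli: Chen wins 3–2.
Chen vs Dana: Chen wins 3–2.
Ana vs Eli: Ana wins 3–2.
Ana vs Dana: Dana wins 4–1.
Eli vs Dana: Dana wins 4–1.
No candidate beats all others: Ben beats Chen beats Ana beats Ben, a majority cycle.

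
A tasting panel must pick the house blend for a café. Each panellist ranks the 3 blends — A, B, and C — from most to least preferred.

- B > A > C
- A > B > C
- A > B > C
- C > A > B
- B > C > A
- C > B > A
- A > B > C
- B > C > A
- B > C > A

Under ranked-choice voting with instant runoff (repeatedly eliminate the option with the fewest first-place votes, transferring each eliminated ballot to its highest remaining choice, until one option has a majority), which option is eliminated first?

Round 1: B 4, A 3, C 2. C has the fewest and is eliminated.
Round 2: B 5, A 4. B has a majority.

C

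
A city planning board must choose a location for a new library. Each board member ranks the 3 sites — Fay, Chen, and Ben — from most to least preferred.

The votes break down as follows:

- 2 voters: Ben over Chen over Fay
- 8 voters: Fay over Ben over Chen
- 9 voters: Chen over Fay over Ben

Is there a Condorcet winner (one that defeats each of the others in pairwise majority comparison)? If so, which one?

Head-to-head results (19 voters total):
Fay vs Chen: Chen wins 11–8.
Fay vs Ben: Fay wins 17–2.
Chen vs Ben: Ben wins 10–9.
No candidate beats all others: Fay beats Ben beats Chen beats Fay, a majority cycle.

None — there is no Condorcet winner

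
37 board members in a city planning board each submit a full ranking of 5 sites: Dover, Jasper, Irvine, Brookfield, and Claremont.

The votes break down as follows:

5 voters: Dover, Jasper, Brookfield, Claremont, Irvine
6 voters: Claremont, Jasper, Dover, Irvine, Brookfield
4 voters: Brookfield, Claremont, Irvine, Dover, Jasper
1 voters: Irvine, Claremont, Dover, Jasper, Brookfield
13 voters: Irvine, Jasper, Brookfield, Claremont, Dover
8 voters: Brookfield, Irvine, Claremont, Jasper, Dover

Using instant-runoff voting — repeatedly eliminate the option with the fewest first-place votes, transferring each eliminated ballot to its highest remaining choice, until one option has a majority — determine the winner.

Round 1: Irvine 14, Brookfield 12, Claremont 6, Dover 5, Jasper 0. Jasper has the fewest and is eliminated.
Round 2: Irvine 14, Brookfield 12, Claremont 6, Dover 5. Dover has the fewest and is eliminated.
Round 3: Brookfield 17, Irvine 14, Claremont 6. Claremont has the fewest and is eliminated.
Round 4: Irvine 20, Brookfield 17. Irvine has a majority.

Irvine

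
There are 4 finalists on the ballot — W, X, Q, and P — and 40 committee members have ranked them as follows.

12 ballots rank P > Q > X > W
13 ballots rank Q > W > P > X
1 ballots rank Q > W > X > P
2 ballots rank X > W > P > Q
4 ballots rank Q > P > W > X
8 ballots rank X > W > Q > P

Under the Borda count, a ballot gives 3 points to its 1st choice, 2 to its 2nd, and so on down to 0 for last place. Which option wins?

Q

Borda scores:
  W: 12·0 + 13·2 + 2 + 2·2 + 4·1 + 8·2 = 52
  X: 12·1 + 13·0 + 1 + 2·3 + 4·0 + 8·3 = 43
  Q: 12·2 + 13·3 + 3 + 2·0 + 4·3 + 8·1 = 86
  P: 12·3 + 13·1 + 0 + 2·1 + 4·2 + 8·0 = 59
Q has the highest total.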